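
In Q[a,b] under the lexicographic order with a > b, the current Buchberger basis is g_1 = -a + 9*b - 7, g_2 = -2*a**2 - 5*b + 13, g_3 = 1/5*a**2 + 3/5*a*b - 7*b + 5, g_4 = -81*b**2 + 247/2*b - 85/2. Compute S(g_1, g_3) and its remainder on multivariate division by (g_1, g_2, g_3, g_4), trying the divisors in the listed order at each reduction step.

S(g_1, g_3) = -12*a*b + 7*a + 35*b - 25; remainder on division = 52/3*b - 52/3.

lcm(LM(g_1), LM(g_3)) = a**2.
S = (lcm/LT(g_1))·g_1 − (lcm/LT(g_3))·g_3 = -12*a*b + 7*a + 35*b - 25.
Reduce S modulo (g_1, g_2, g_3, g_4) in that order:
  leading term a*b: subtract (12*b)·g_1 from -12*a*b + 7*a + 35*b - 25 → 7*a - 108*b**2 + 119*b - 25
  leading term a: subtract (-7)·g_1 from 7*a - 108*b**2 + 119*b - 25 → -108*b**2 + 182*b - 74
  leading term b**2: subtract (4/3)·g_4 from -108*b**2 + 182*b - 74 → 52/3*b - 52/3
  leading term b: no divisor's leading term divides it; move 52/3*b to the remainder.
  leading term 1: no divisor's leading term divides it; move -52/3 to the remainder.
The remainder 52/3*b - 52/3 is nonzero, so it would be added as the next basis element.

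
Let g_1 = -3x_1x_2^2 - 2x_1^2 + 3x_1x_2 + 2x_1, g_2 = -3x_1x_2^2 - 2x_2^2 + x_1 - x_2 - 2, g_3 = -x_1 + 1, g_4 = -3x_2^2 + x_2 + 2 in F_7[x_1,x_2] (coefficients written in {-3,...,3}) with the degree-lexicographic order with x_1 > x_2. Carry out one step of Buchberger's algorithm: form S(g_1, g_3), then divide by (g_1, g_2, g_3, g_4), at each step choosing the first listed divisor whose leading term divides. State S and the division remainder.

S(g_1, g_3) = 3x_1^2 - x_1x_2 + x_2^2 - 3x_1; remainder on division = -3x_2 + 3.

lcm(LM(g_1), LM(g_3)) = x_1x_2^2.
S = (lcm/LT(g_1))·g_1 − (lcm/LT(g_3))·g_3 = 3x_1^2 - x_1x_2 + x_2^2 - 3x_1.
Reduce S modulo (g_1, g_2, g_3, g_4) in that order:
  leading term x_1^2: subtract (-3x_1)·g_3 from 3x_1^2 - x_1x_2 + x_2^2 - 3x_1 → -x_1x_2 + x_2^2
  leading term x_1x_2: subtract (x_2)·g_3 from -x_1x_2 + x_2^2 → x_2^2 - x_2
  leading term x_2^2: subtract (2)·g_4 from x_2^2 - x_2 → -3x_2 + 3
  leading term x_2: no divisor's leading term divides it; move -3x_2 to the remainder.
  leading term 1: no divisor's leading term divides it; move 3 to the remainder.
The remainder -3x_2 + 3 is nonzero, so it would be added as the next basis element.
This is the inner loop of Buchberger's algorithm — each nonzero remainder becomes a new basis element.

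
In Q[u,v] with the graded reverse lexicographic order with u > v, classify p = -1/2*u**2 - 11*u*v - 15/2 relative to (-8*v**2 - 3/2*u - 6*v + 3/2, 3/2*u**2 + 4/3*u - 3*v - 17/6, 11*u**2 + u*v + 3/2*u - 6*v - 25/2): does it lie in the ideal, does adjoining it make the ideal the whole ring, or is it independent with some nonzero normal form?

Adjoining -1/2*u**2 - 11*u*v - 15/2 makes the ideal the whole ring: the system is inconsistent.

First compute the reduced Gröbner basis of I by Buchberger's algorithm.
f_1 = -8*v**2 - 3/2*u - 6*v + 3/2, LT = v**2.
f_2 = 3/2*u**2 + 4/3*u - 3*v - 17/6, LT = u**2.
f_3 = 11*u**2 + u*v + 3/2*u - 6*v - 25/2, LT = u**2.

S(f_1,f_2): leading monomials are coprime, so the S-polynomial reduces to 0 (Buchberger's first criterion).
S(f_1,f_3): leading monomials are coprime, so the S-polynomial reduces to 0 (Buchberger's first criterion).
S(f_2,f_3): lcm = u**2. S = -1/11*u*v + 149/198*u - 16/11*v - 149/198.
  leading term u*v: no divisor's leading term divides it; move -1/11*u*v to the remainder.
  leading term u: no divisor's leading term divides it; move 149/198*u to the remainder.
  leading term v: no divisor's leading term divides it; move -16/11*v to the remainder.
  leading term 1: no divisor's leading term divides it; move -149/198 to the remainder.
  remainder -1/11*u*v + 149/198*u - 16/11*v - 149/198 ≠ 0; add h_4 = -1/11*u*v + 149/198*u - 16/11*v - 149/198 to the basis.

S(f_1,h_4): lcm = u*v**2. S = 3/16*u**2 + 325/36*u*v - 16*v**2 - 3/16*u - 149/18*v.
  leading term u**2: subtract (1/8)·f_2 from 3/16*u**2 + 325/36*u*v - 16*v**2 - 3/16*u - 149/18*v → 325/36*u*v - 16*v**2 - 17/48*u - 569/72*v + 17/48
  leading term u*v: subtract (-3575/36)·h_4 from 325/36*u*v - 16*v**2 - 17/48*u - 569/72*v + 17/48 → -16*v**2 + 96391/1296*u - 10969/72*v - 96391/1296
  leading term v**2: subtract (2)·f_1 from -16*v**2 + 96391/1296*u - 10969/72*v - 96391/1296 → 100279/1296*u - 10105/72*v - 100279/1296
  leading term u: no divisor's leading term divides it; move 100279/1296*u to the remainder.
  leading term v: no divisor's leading term divides it; move -10105/72*v to the remainder.
  leading term 1: no divisor's leading term divides it; move -100279/1296 to the remainder.
  remainder 100279/1296*u - 10105/72*v - 100279/1296 ≠ 0; add h_5 = 100279/1296*u - 10105/72*v - 100279/1296 to the basis.

S(f_2,h_4): lcm = u**2*v. S = 149/18*u**2 - 136/9*u*v - 2*v**2 - 149/18*u - 17/9*v.
  leading term u**2: subtract (149/27)·f_2 from 149/18*u**2 - 136/9*u*v - 2*v**2 - 149/18*u - 17/9*v → -136/9*u*v - 2*v**2 - 2533/162*u + 44/3*v + 2533/162
  leading term u*v: subtract (1496/9)·h_4 from -136/9*u*v - 2*v**2 - 2533/162*u + 44/3*v + 2533/162 → -2*v**2 - 2533/18*u + 2308/9*v + 2533/18
  leading term v**2: subtract (1/4)·f_1 from -2*v**2 - 2533/18*u + 2308/9*v + 2533/18 → -10105/72*u + 4643/18*v + 10105/72
  leading term u: subtract (-181890/100279)·h_5 from -10105/72*u + 4643/18*v + 10105/72 → 12191569/3610044*v
  leading term v: no divisor's leading term divides it; move 12191569/3610044*v to the remainder.
  remainder 12191569/3610044*v ≠ 0; add h_6 = 12191569/3610044*v to the basis.

S(f_3,h_4): lcm = u**2*v. S = 1/11*u*v**2 + 149/18*u**2 - 349/22*u*v - 6/11*v**2 - 149/18*u - 25/22*v.
  leading term u*v**2: subtract (-1/88*u)·f_1 from 1/11*u*v**2 + 149/18*u**2 - 349/22*u*v - 6/11*v**2 - 149/18*u - 25/22*v → 13085/1584*u**2 - 701/44*u*v - 6/11*v**2 - 13085/1584*u - 25/22*v
  leading term u**2: subtract (13085/2376)·f_2 from 13085/1584*u**2 - 701/44*u*v - 6/11*v**2 - 13085/1584*u - 25/22*v → -701/44*u*v - 6/11*v**2 - 222445/14256*u + 12185/792*v + 222445/14256
  leading term u*v: subtract (701/4)·h_4 from -701/44*u*v - 6/11*v**2 - 222445/14256*u + 12185/792*v + 222445/14256 → -6/11*v**2 - 2102527/14256*u + 214073/792*v + 2102527/14256
  leading term v**2: subtract (3/44)·f_1 from -6/11*v**2 - 2102527/14256*u + 214073/792*v + 2102527/14256 → -2101069/14256*u + 214397/792*v + 2101069/14256
  leading term u: subtract (-2101069/1103069)·h_5 from -2101069/14256*u + 214397/792*v + 2101069/14256 → 12191569/3610044*v
  leading term v: subtract (1)·h_6 from 12191569/3610044*v → 0
  remainder 0.

S(f_1,h_5): leading monomials are coprime, so the S-polynomial reduces to 0 (Buchberger's first criterion).
S(f_2,h_5): lcm = u**2. S = 181890/100279*u*v + 17/9*u - 2*v - 17/9.
  leading term u*v: subtract (-2000790/100279)·h_4 from 181890/100279*u*v + 17/9*u - 2*v - 17/9 → 15255548/902511*u - 3110798/100279*v - 15255548/902511
  leading term u: subtract (2196798912/10055877841)·h_5 from 15255548/902511*u - 3110798/100279*v - 15255548/902511 → -3633087562/10055877841*v
  leading term v: subtract (-10728/100279)·h_6 from -3633087562/10055877841*v → 0
  remainder 0.

S(f_3,h_5): lcm = u**2. S = 2101069/1103069*u*v + 25/22*u - 6/11*v - 25/22.
  leading term u*v: subtract (-2101069/100279)·h_4 from 2101069/1103069*u*v + 25/22*u - 6/11*v - 25/22 → 15255548/902511*u - 3110798/100279*v - 15255548/902511
  leading term u: subtract (2196798912/10055877841)·h_5 from 15255548/902511*u - 3110798/100279*v - 15255548/902511 → -3633087562/10055877841*v
  leading term v: subtract (-10728/100279)·h_6 from -3633087562/10055877841*v → 0
  remainder 0.

S(h_4,h_5): lcm = u*v. S = 181890/100279*v**2 - 149/18*u + 17*v + 149/18.
  leading term v**2: subtract (-90945/401116)·f_1 from 181890/100279*v**2 - 149/18*u + 17*v + 149/18 → -62221799/7220088*u + 3136651/200558*v + 62221799/7220088
  leading term u: subtract (-1119992382/10055877841)·h_5 from -62221799/7220088*u + 3136651/200558*v + 62221799/7220088 → 329172363/40223511364*v
  leading term v: subtract (243/100279)·h_6 from 329172363/40223511364*v → 0
  remainder 0.

S(f_1,h_6): lcm = v**2. S = 3/16*u + 3/4*v - 3/16.
  leading term u: subtract (243/100279)·h_5 from 3/16*u + 3/4*v - 3/16 → 874509/802232*v
  leading term v: subtract (7870581/24383138)·h_6 from 874509/802232*v → 0
  remainder 0.

S(f_2,h_6): leading monomials are coprime, so the S-polynomial reduces to 0 (Buchberger's first criterion).
S(f_3,h_6): leading monomials are coprime, so the S-polynomial reduces to 0 (Buchberger's first criterion).
S(h_4,h_6): lcm = u*v. S = -149/18*u + 16*v + 149/18.
  leading term u: subtract (-10728/100279)·h_5 from -149/18*u + 16*v + 149/18 → 98819/100279*v
  leading term v: subtract (3557484/12191569)·h_6 from 98819/100279*v → 0
  remainder 0.

S(h_5,h_6): leading monomials are coprime, so the S-polynomial reduces to 0 (Buchberger's first criterion).
Every S-polynomial of the final basis reduces to 0, so we have a Gröbner basis.
Inter-reduce: drop elements whose leading term is divisible by another's, tail-reduce, and make monic.
Reduced Gröbner basis: {u - 1, v}.
Label its elements g_1 = u - 1, g_2 = v.

Reduce p = -1/2*u**2 - 11*u*v - 15/2 modulo G:
  leading term u**2: subtract (-1/2*u)·g_1 from -1/2*u**2 - 11*u*v - 15/2 → -11*u*v - 1/2*u - 15/2
  leading term u*v: subtract (-11*v)·g_1 from -11*u*v - 1/2*u - 15/2 → -1/2*u - 11*v - 15/2
  leading term u: subtract (-1/2)·g_1 from -1/2*u - 11*v - 15/2 → -11*v - 8
  leading term v: subtract (-11)·g_2 from -11*v - 8 → -8
  leading term 1: no divisor's leading term divides it; move -8 to the remainder.
  normal form = -8.
The normal form is nonzero, so p ∉ I. Since p minus its normal form lies in I, I + (p) = I + (r) where r = -8; decide whether this ideal is the whole ring.
Here r = -8 is a nonzero constant, hence a unit: 1 ∈ I + (p), the Gröbner basis of I + (p) is {1}, and the enlarged system has no common solution — adjoining p is inconsistent.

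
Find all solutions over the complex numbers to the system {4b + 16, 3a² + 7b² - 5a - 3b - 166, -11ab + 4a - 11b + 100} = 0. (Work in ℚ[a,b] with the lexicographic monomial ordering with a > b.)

{(-3, -4)}

Compute a lex Gröbner basis by Buchberger's algorithm.
f_1 = 4b + 16, LT = b.
f_2 = 3a² - 5a + 7b² - 3b - 166, LT = a².
f_3 = -11ab + 4a - 11b + 100, LT = ab.

S(f_1,f_3): lcm = ab. S = 48/11a - b + 100/11.
  leading term a: no divisor's leading term divides it; move 48/11a to the remainder.
  leading term b: subtract (-¼)·f_1 from -b + 100/11 → 144/11
  leading term 1: no divisor's leading term divides it; move 144/11 to the remainder.
  remainder 48/11a + 144/11 ≠ 0; add h_4 = 48/11a + 144/11 to the basis.

The other S-polynomials (S(f_1,f_2), S(f_2,f_3), S(f_1,h_4), S(f_2,h_4), S(f_3,h_4)) all reduce to 0 modulo the current basis, so we have a Gröbner basis.
Inter-reduce: drop elements whose leading term is divisible by another's, tail-reduce, and make monic.
Reduced Gröbner basis: {a + 3, b + 4}.

From the last basis element, b + 4 = 0, so b takes values in {-4}. Each choice, substituted upward through the basis, yields the corresponding point(s) of the solution set.
  b = -4: the earlier basis element becomes a + 3 = 0, giving a = -3 — point (-3, -4).
Check: every point annihilates each of the original generators.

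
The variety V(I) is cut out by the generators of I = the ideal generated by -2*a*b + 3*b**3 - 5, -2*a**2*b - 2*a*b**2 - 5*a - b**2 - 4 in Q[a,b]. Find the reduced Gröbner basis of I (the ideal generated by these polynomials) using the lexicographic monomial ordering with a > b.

G = {a - 45/16*b**4 - 15/8*b**3 - 3/2*b**2 + 65/16*b + 25/8, b**5 + 2/3*b**4 - 13/9*b**2 - 10/9*b + 8/9}

f_1 = -2*a*b + 3*b**3 - 5, LT = a*b.
f_2 = -2*a**2*b - 2*a*b**2 - 5*a - b**2 - 4, LT = a**2*b.

S(f_1,f_2): lcm = a**2*b. S = -3/2*a*b**3 - a*b**2 - 1/2*b**2 - 2.
  leading term a*b**3: subtract (3/4*b**2)·f_1 from -3/2*a*b**3 - a*b**2 - 1/2*b**2 - 2 → -a*b**2 - 9/4*b**5 + 13/4*b**2 - 2
  leading term a*b**2: subtract (1/2*b)·f_1 from -a*b**2 - 9/4*b**5 + 13/4*b**2 - 2 → -9/4*b**5 - 3/2*b**4 + 13/4*b**2 + 5/2*b - 2
  leading term b**5: no divisor's leading term divides it; move -9/4*b**5 to the remainder.
  leading term b**4: no divisor's leading term divides it; move -3/2*b**4 to the remainder.
  leading term b**2: no divisor's leading term divides it; move 13/4*b**2 to the remainder.
  leading term b: no divisor's leading term divides it; move 5/2*b to the remainder.
  leading term 1: no divisor's leading term divides it; move -2 to the remainder.
  remainder -9/4*b**5 - 3/2*b**4 + 13/4*b**2 + 5/2*b - 2 ≠ 0; add g_3 = -9/4*b**5 - 3/2*b**4 + 13/4*b**2 + 5/2*b - 2 to the basis.

S(f_1,g_3): lcm = a*b**5. S = -2/3*a*b**4 + 13/9*a*b**2 + 10/9*a*b - 8/9*a - 3/2*b**7 + 5/2*b**4.
  leading term a*b**4: subtract (1/3*b**3)·f_1 from -2/3*a*b**4 + 13/9*a*b**2 + 10/9*a*b - 8/9*a - 3/2*b**7 + 5/2*b**4 → 13/9*a*b**2 + 10/9*a*b - 8/9*a - 3/2*b**7 - b**6 + 5/2*b**4 + 5/3*b**3
  leading term a*b**2: subtract (-13/18*b)·f_1 from 13/9*a*b**2 + 10/9*a*b - 8/9*a - 3/2*b**7 - b**6 + 5/2*b**4 + 5/3*b**3 → 10/9*a*b - 8/9*a - 3/2*b**7 - b**6 + 14/3*b**4 + 5/3*b**3 - 65/18*b
  leading term a*b: subtract (-5/9)·f_1 from 10/9*a*b - 8/9*a - 3/2*b**7 - b**6 + 14/3*b**4 + 5/3*b**3 - 65/18*b → -8/9*a - 3/2*b**7 - b**6 + 14/3*b**4 + 10/3*b**3 - 65/18*b - 25/9
  leading term a: no divisor's leading term divides it; move -8/9*a to the remainder.
  leading term b**7: subtract (2/3*b**2)·g_3 from -3/2*b**7 - b**6 + 14/3*b**4 + 10/3*b**3 - 65/18*b - 25/9 → 5/2*b**4 + 5/3*b**3 + 4/3*b**2 - 65/18*b - 25/9
  leading term b**4: no divisor's leading term divides it; move 5/2*b**4 to the remainder.
  leading term b**3: no divisor's leading term divides it; move 5/3*b**3 to the remainder.
  leading term b**2: no divisor's leading term divides it; move 4/3*b**2 to the remainder.
  leading term b: no divisor's leading term divides it; move -65/18*b to the remainder.
  leading term 1: no divisor's leading term divides it; move -25/9 to the remainder.
  remainder -8/9*a + 5/2*b**4 + 5/3*b**3 + 4/3*b**2 - 65/18*b - 25/9 ≠ 0; add g_4 = -8/9*a + 5/2*b**4 + 5/3*b**3 + 4/3*b**2 - 65/18*b - 25/9 to the basis.

S(f_2,g_3): lcm = a**2*b**5. S = -2/3*a**2*b**4 + 13/9*a**2*b**2 + 10/9*a**2*b - 8/9*a**2 + a*b**6 + 5/2*a*b**4 + 1/2*b**6 + 2*b**4.
  leading term a**2*b**4: subtract (1/3*a*b**3)·f_1 from -2/3*a**2*b**4 + 13/9*a**2*b**2 + 10/9*a**2*b - 8/9*a**2 + a*b**6 + 5/2*a*b**4 + 1/2*b**6 + 2*b**4 → 13/9*a**2*b**2 + 10/9*a**2*b - 8/9*a**2 + 5/2*a*b**4 + 5/3*a*b**3 + 1/2*b**6 + 2*b**4
  leading term a**2*b**2: subtract (-13/18*a*b)·f_1 from 13/9*a**2*b**2 + 10/9*a**2*b - 8/9*a**2 + 5/2*a*b**4 + 5/3*a*b**3 + 1/2*b**6 + 2*b**4 → 10/9*a**2*b - 8/9*a**2 + 14/3*a*b**4 + 5/3*a*b**3 - 65/18*a*b + 1/2*b**6 + 2*b**4
  leading term a**2*b: subtract (-5/9*a)·f_1 from 10/9*a**2*b - 8/9*a**2 + 14/3*a*b**4 + 5/3*a*b**3 - 65/18*a*b + 1/2*b**6 + 2*b**4 → -8/9*a**2 + 14/3*a*b**4 + 10/3*a*b**3 - 65/18*a*b - 25/9*a + 1/2*b**6 + 2*b**4
  leading term a**2: subtract (a)·g_4 from -8/9*a**2 + 14/3*a*b**4 + 10/3*a*b**3 - 65/18*a*b - 25/9*a + 1/2*b**6 + 2*b**4 → 13/6*a*b**4 + 5/3*a*b**3 - 4/3*a*b**2 + 1/2*b**6 + 2*b**4
  leading term a*b**4: subtract (-13/12*b**3)·f_1 from 13/6*a*b**4 + 5/3*a*b**3 - 4/3*a*b**2 + 1/2*b**6 + 2*b**4 → 5/3*a*b**3 - 4/3*a*b**2 + 15/4*b**6 + 2*b**4 - 65/12*b**3
  leading term a*b**3: subtract (-5/6*b**2)·f_1 from 5/3*a*b**3 - 4/3*a*b**2 + 15/4*b**6 + 2*b**4 - 65/12*b**3 → -4/3*a*b**2 + 15/4*b**6 + 5/2*b**5 + 2*b**4 - 65/12*b**3 - 25/6*b**2
  leading term a*b**2: subtract (2/3*b)·f_1 from -4/3*a*b**2 + 15/4*b**6 + 5/2*b**5 + 2*b**4 - 65/12*b**3 - 25/6*b**2 → 15/4*b**6 + 5/2*b**5 - 65/12*b**3 - 25/6*b**2 + 10/3*b
  leading term b**6: subtract (-5/3*b)·g_3 from 15/4*b**6 + 5/2*b**5 - 65/12*b**3 - 25/6*b**2 + 10/3*b → 0
  remainder 0.

S(f_1,g_4): lcm = a*b. S = 45/16*b**5 + 15/8*b**4 - 65/16*b**2 - 25/8*b + 5/2.
  leading term b**5: subtract (-5/4)·g_3 from 45/16*b**5 + 15/8*b**4 - 65/16*b**2 - 25/8*b + 5/2 → 0
  remainder 0.

S(f_2,g_4): lcm = a**2*b. S = 45/16*a*b**5 + 15/8*a*b**4 + 3/2*a*b**3 - 49/16*a*b**2 - 25/8*a*b + 5/2*a + 1/2*b**2 + 2.
  leading term a*b**5: subtract (-45/32*b**4)·f_1 from 45/16*a*b**5 + 15/8*a*b**4 + 3/2*a*b**3 - 49/16*a*b**2 - 25/8*a*b + 5/2*a + 1/2*b**2 + 2 → 15/8*a*b**4 + 3/2*a*b**3 - 49/16*a*b**2 - 25/8*a*b + 5/2*a + 135/32*b**7 - 225/32*b**4 + 1/2*b**2 + 2
  leading term a*b**4: subtract (-15/16*b**3)·f_1 from 15/8*a*b**4 + 3/2*a*b**3 - 49/16*a*b**2 - 25/8*a*b + 5/2*a + 135/32*b**7 - 225/32*b**4 + 1/2*b**2 + 2 → 3/2*a*b**3 - 49/16*a*b**2 - 25/8*a*b + 5/2*a + 135/32*b**7 + 45/16*b**6 - 225/32*b**4 - 75/16*b**3 + 1/2*b**2 + 2
  leading term a*b**3: subtract (-3/4*b**2)·f_1 from 3/2*a*b**3 - 49/16*a*b**2 - 25/8*a*b + 5/2*a + 135/32*b**7 + 45/16*b**6 - 225/32*b**4 - 75/16*b**3 + 1/2*b**2 + 2 → -49/16*a*b**2 - 25/8*a*b + 5/2*a + 135/32*b**7 + 45/16*b**6 + 9/4*b**5 - 225/32*b**4 - 75/16*b**3 - 13/4*b**2 + 2
  leading term a*b**2: subtract (49/32*b)·f_1 from -49/16*a*b**2 - 25/8*a*b + 5/2*a + 135/32*b**7 + 45/16*b**6 + 9/4*b**5 - 225/32*b**4 - 75/16*b**3 - 13/4*b**2 + 2 → -25/8*a*b + 5/2*a + 135/32*b**7 + 45/16*b**6 + 9/4*b**5 - 93/8*b**4 - 75/16*b**3 - 13/4*b**2 + 245/32*b + 2
  leading term a*b: subtract (25/16)·f_1 from -25/8*a*b + 5/2*a + 135/32*b**7 + 45/16*b**6 + 9/4*b**5 - 93/8*b**4 - 75/16*b**3 - 13/4*b**2 + 245/32*b + 2 → 5/2*a + 135/32*b**7 + 45/16*b**6 + 9/4*b**5 - 93/8*b**4 - 75/8*b**3 - 13/4*b**2 + 245/32*b + 157/16
  leading term a: subtract (-45/16)·g_4 from 5/2*a + 135/32*b**7 + 45/16*b**6 + 9/4*b**5 - 93/8*b**4 - 75/8*b**3 - 13/4*b**2 + 245/32*b + 157/16 → 135/32*b**7 + 45/16*b**6 + 9/4*b**5 - 147/32*b**4 - 75/16*b**3 + 1/2*b**2 - 5/2*b + 2
  leading term b**7: subtract (-15/8*b**2)·g_3 from 135/32*b**7 + 45/16*b**6 + 9/4*b**5 - 147/32*b**4 - 75/16*b**3 + 1/2*b**2 - 5/2*b + 2 → 9/4*b**5 + 3/2*b**4 - 13/4*b**2 - 5/2*b + 2
  leading term b**5: subtract (-1)·g_3 from 9/4*b**5 + 3/2*b**4 - 13/4*b**2 - 5/2*b + 2 → 0
  remainder 0.

S(g_3,g_4): leading monomials are coprime, so the S-polynomial reduces to 0 (Buchberger's first criterion).
Every S-polynomial of the final basis reduces to 0, so we have a Gröbner basis.
Inter-reduce: drop elements whose leading term is divisible by another's, tail-reduce, and make monic.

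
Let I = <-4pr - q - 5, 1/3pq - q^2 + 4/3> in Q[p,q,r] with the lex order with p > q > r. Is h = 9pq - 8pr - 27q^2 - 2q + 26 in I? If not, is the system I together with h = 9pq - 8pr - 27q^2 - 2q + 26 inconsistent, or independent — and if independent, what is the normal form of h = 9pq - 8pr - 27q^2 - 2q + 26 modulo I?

9pq - 8pr - 27q^2 - 2q + 26 lies in I (it reduces to 0).

First compute the reduced Gröbner basis of I by Buchberger's algorithm.
f_1 = -4pr - q - 5, LT = pr.
f_2 = 1/3pq - q^2 + 4/3, LT = pq.

S(f_1,f_2): lcm = pqr. S = 3q^2r + 1/4q^2 + 5/4q - 4r.
  leading term q^2r: no divisor's leading term divides it; move 3q^2r to the remainder.
  leading term q^2: no divisor's leading term divides it; move 1/4q^2 to the remainder.
  leading term q: no divisor's leading term divides it; move 5/4q to the remainder.
  leading term r: no divisor's leading term divides it; move -4r to the remainder.
  remainder 3q^2r + 1/4q^2 + 5/4q - 4r ≠ 0; add k_3 = 3q^2r + 1/4q^2 + 5/4q - 4r to the basis.

The other S-polynomials (S(f_1,k_3), S(f_2,k_3)) all reduce to 0 modulo the current basis, so we have a Gröbner basis.
Inter-reduce: drop elements whose leading term is divisible by another's, tail-reduce, and make monic.
Reduced Gröbner basis: {pq - 3q^2 + 4, pr + 1/4q + 5/4, q^2r + 1/12q^2 + 5/12q - 4/3r}.
Label its elements g_1 = pq - 3q^2 + 4, g_2 = pr + 1/4q + 5/4, g_3 = q^2r + 1/12q^2 + 5/12q - 4/3r.

Reduce h = 9pq - 8pr - 27q^2 - 2q + 26 modulo G:
  leading term pq: subtract (9)·g_1 from 9pq - 8pr - 27q^2 - 2q + 26 → -8pr - 2q - 10
  leading term pr: subtract (-8)·g_2 from -8pr - 2q - 10 → 0
  normal form = 0.
Since the normal form is 0, h ∈ I.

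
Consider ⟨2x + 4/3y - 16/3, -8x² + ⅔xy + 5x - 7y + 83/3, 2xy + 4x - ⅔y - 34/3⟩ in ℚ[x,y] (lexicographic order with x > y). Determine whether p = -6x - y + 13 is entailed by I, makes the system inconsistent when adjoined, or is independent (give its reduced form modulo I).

First compute the reduced Gröbner basis of I by Buchberger's algorithm.
f_1 = 2x + 4/3y - 16/3, LT = x.
f_2 = -8x² + ⅔xy + 5x - 7y + 83/3, LT = x².
f_3 = 2xy + 4x - ⅔y - 34/3, LT = xy.

S(f_1,f_2): lcm = x². S = ¾xy - 49/24x - ⅞y + 83/24.
  reduce S modulo (f_1, f_2, f_3):
  remainder -½y² + 179/72y - 143/72 ≠ 0; add h_4 = -½y² + 179/72y - 143/72 to the basis.

S(f_1,f_3): lcm = xy. S = -2x + ⅔y² - 7/3y + 17/3.
  reduce S modulo (f_1, f_2, f_3, h_4):
  remainder 125/54y - 125/54 ≠ 0; add h_5 = 125/54y - 125/54 to the basis.

The other S-polynomials (S(f_2,f_3), S(f_1,h_4), S(f_2,h_4), S(f_3,h_4), S(f_1,h_5), S(f_2,h_5), S(f_3,h_5), S(h_4,h_5)) all reduce to 0 modulo the current basis, so we have a Gröbner basis.
Inter-reduce: drop elements whose leading term is divisible by another's, tail-reduce, and make monic.
Reduced Gröbner basis: {x - 2, y - 1}.
Label its elements g_1 = x - 2, g_2 = y - 1.

Reduce p = -6x - y + 13 modulo G:
  leading term x: subtract (-6)·g_1 from -6x - y + 13 → -y + 1
  leading term y: subtract (-1)·g_2 from -y + 1 → 0
  normal form = 0.
Since the normal form is 0, p ∈ I.

-6x - y + 13 lies in I (it reduces to 0).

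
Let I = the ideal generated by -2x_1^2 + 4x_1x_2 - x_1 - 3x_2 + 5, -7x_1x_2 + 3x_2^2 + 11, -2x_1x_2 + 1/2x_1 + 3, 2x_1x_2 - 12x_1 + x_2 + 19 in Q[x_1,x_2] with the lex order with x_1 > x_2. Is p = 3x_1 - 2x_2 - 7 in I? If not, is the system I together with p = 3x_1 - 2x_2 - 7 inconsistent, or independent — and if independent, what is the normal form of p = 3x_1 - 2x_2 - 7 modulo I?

Adjoining 3x_1 - 2x_2 - 7 makes the ideal the whole ring: the system is inconsistent.

First compute the reduced Gröbner basis of I by Buchberger's algorithm.
f_1 = -2x_1^2 + 4x_1x_2 - x_1 - 3x_2 + 5, LT = x_1^2.
f_2 = -7x_1x_2 + 3x_2^2 + 11, LT = x_1x_2.
f_3 = -2x_1x_2 + 1/2x_1 + 3, LT = x_1x_2.
f_4 = 2x_1x_2 - 12x_1 + x_2 + 19, LT = x_1x_2.

S(f_1,f_2): lcm = x_1^2x_2. S = -11/7x_1x_2^2 + 1/2x_1x_2 + 11/7x_1 + 3/2x_2^2 - 5/2x_2.
  reduce S modulo (f_1, f_2, f_3, f_4):
  remainder 11/7x_1 - 33/49x_2^3 + 12/7x_2^2 - 487/98x_2 + 11/14 ≠ 0; add h_5 = 11/7x_1 - 33/49x_2^3 + 12/7x_2^2 - 487/98x_2 + 11/14 to the basis.

S(f_1,f_3): lcm = x_1^2x_2. S = 1/4x_1^2 - 2x_1x_2^2 + 1/2x_1x_2 + 3/2x_1 + 3/2x_2^2 - 5/2x_2.
  reduce S modulo (f_1, f_2, f_3, f_4, h_5):
  remainder -15/56x_2^3 + 3/7x_2^2 - 187/112x_2 + 169/112 ≠ 0; add h_6 = -15/56x_2^3 + 3/7x_2^2 - 187/112x_2 + 169/112 to the basis.

S(f_1,f_4): lcm = x_1^2x_2. S = 6x_1^2 - 2x_1x_2^2 - 19/2x_1 + 3/2x_2^2 - 5/2x_2.
  reduce S modulo (f_1, f_2, f_3, f_4, h_5, h_6):
  remainder 1137/110x_2^2 - 849/55x_2 + 51/10 ≠ 0; add h_7 = 1137/110x_2^2 - 849/55x_2 + 51/10 to the basis.

S(f_2,f_3): lcm = x_1x_2. S = 1/4x_1 - 3/7x_2^2 - 1/14.
  reduce S modulo (f_1, f_2, f_3, f_4, h_5, h_6, h_7):
  remainder -7095/10612x_2 + 7095/10612 ≠ 0; add h_8 = -7095/10612x_2 + 7095/10612 to the basis.

The other S-polynomials (S(f_2,f_4), S(f_3,f_4), S(f_1,h_5), S(f_2,h_5), S(f_3,h_5), S(f_4,h_5), S(f_1,h_6), S(f_2,h_6), S(f_3,h_6), S(f_4,h_6), S(h_5,h_6), S(f_1,h_7), S(f_2,h_7), S(f_3,h_7), S(f_4,h_7), S(h_5,h_7), S(h_6,h_7), S(f_1,h_8), S(f_2,h_8), S(f_3,h_8), S(f_4,h_8), S(h_5,h_8), S(h_6,h_8), S(h_7,h_8)) all reduce to 0 modulo the current basis, so we have a Gröbner basis.
Inter-reduce: drop elements whose leading term is divisible by another's, tail-reduce, and make monic.
Reduced Gröbner basis: {x_1 - 2, x_2 - 1}.
Label its elements g_1 = x_1 - 2, g_2 = x_2 - 1.

Reduce p = 3x_1 - 2x_2 - 7 modulo G:
  leading term x_1: subtract (3)·g_1 from 3x_1 - 2x_2 - 7 → -2x_2 - 1
  leading term x_2: subtract (-2)·g_2 from -2x_2 - 1 → -3
  leading term 1: no divisor's leading term divides it; move -3 to the remainder.
  normal form = -3.
The normal form is nonzero, so p ∉ I. Since p minus its normal form lies in I, I + (p) = I + (r) where r = -3; decide whether this ideal is the whole ring.
Here r = -3 is a nonzero constant, hence a unit: 1 ∈ I + (p), the Gröbner basis of I + (p) is {1}, and the enlarged system has no common solution — adjoining p is inconsistent.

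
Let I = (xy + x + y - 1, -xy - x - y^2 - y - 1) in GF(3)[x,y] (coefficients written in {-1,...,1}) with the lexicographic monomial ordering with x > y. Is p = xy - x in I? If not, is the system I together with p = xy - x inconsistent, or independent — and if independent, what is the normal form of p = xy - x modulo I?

First compute the reduced Gröbner basis of I by Buchberger's algorithm.
f_1 = xy + x + y - 1, LT = xy.
f_2 = -xy - x - y^2 - y - 1, LT = xy.

S(f_1,f_2): lcm = xy. S = -y^2 + 1.
  leading term y^2: no divisor's leading term divides it; move -y^2 to the remainder.
  leading term 1: no divisor's leading term divides it; move 1 to the remainder.
  remainder -y^2 + 1 ≠ 0; add h_3 = -y^2 + 1 to the basis.

S(f_1,h_3): lcm = xy^2. S = xy + x + y^2 - y.
  leading term xy: subtract (1)·f_1 from xy + x + y^2 - y → y^2 + y + 1
  leading term y^2: subtract (-1)·h_3 from y^2 + y + 1 → y - 1
  leading term y: no divisor's leading term divides it; move y to the remainder.
  leading term 1: no divisor's leading term divides it; move -1 to the remainder.
  remainder y - 1 ≠ 0; add h_4 = y - 1 to the basis.

S(f_1,h_4): lcm = xy. S = -x + y - 1.
  leading term x: no divisor's leading term divides it; move -x to the remainder.
  leading term y: subtract (1)·h_4 from y - 1 → 0
  remainder -x ≠ 0; add h_5 = -x to the basis.

The other S-polynomials (S(f_2,h_3), S(f_2,h_4), S(h_3,h_4), S(f_1,h_5), S(f_2,h_5), S(h_3,h_5), S(h_4,h_5)) all reduce to 0 modulo the current basis, so we have a Gröbner basis.
Inter-reduce: drop elements whose leading term is divisible by another's, tail-reduce, and make monic.
Reduced Gröbner basis: {x, y - 1}.
Label its elements g_1 = x, g_2 = y - 1.

Reduce p = xy - x modulo G:
  leading term xy: subtract (y)·g_1 from xy - x → -x
  leading term x: subtract (-1)·g_1 from -x → 0
  normal form = 0.
Since the normal form is 0, p ∈ I.

xy - x lies in I (it reduces to 0).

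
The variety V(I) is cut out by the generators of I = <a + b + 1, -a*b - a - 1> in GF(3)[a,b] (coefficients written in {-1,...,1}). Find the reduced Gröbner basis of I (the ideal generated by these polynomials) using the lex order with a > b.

The reduced Gröbner basis is the canonical form of the ideal for this ordering.

f_1 = a + b + 1, LT = a.
f_2 = -a*b - a - 1, LT = a*b.

S(f_1,f_2): lcm = a*b. S = -a + b**2 + b - 1.
  leading term a: subtract (-1)·f_1 from -a + b**2 + b - 1 → b**2 - b
  leading term b**2: no divisor's leading term divides it; move b**2 to the remainder.
  leading term b: no divisor's leading term divides it; move -b to the remainder.
  remainder b**2 - b ≠ 0; add g_3 = b**2 - b to the basis.

S(f_1,g_3): leading monomials are coprime, so the S-polynomial reduces to 0 (Buchberger's first criterion).
S(f_2,g_3): lcm = a*b**2. S = -a*b + b.
  leading term a*b: subtract (-b)·f_1 from -a*b + b → b**2 - b
  leading term b**2: subtract (1)·g_3 from b**2 - b → 0
  remainder 0.

Every S-polynomial of the final basis reduces to 0, so we have a Gröbner basis.
Inter-reduce: drop elements whose leading term is divisible by another's, tail-reduce, and make monic.

G = {a + b + 1, b**2 - b}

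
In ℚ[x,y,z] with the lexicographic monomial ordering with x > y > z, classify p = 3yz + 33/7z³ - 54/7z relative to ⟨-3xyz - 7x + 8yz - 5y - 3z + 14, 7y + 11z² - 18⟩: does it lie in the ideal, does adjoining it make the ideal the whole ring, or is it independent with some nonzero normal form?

First compute the reduced Gröbner basis of I by Buchberger's algorithm.
f_1 = -3xyz - 7x + 8yz - 5y - 3z + 14, LT = xyz.
f_2 = 7y + 11z² - 18, LT = y.

S(f_1,f_2): lcm = xyz. S = -11/7xz³ + 18/7xz + 7/3x - 8/3yz + 5/3y + z - 14/3.
  reduce S modulo (f_1, f_2):
  remainder -11/7xz³ + 18/7xz + 7/3x + 88/21z³ - 55/21z² - 41/7z - 8/21 ≠ 0; add h_3 = -11/7xz³ + 18/7xz + 7/3x + 88/21z³ - 55/21z² - 41/7z - 8/21 to the basis.

The other S-polynomials (S(f_1,h_3), S(f_2,h_3)) all reduce to 0 modulo the current basis, so we have a Gröbner basis.
Inter-reduce: drop elements whose leading term is divisible by another's, tail-reduce, and make monic.
Reduced Gröbner basis: {xz³ - 18/11xz - 49/33x - 8/3z³ + 5/3z² + 41/11z + 8/33, y + 11/7z² - 18/7}.
Label its elements g_1 = xz³ - 18/11xz - 49/33x - 8/3z³ + 5/3z² + 41/11z + 8/33, g_2 = y + 11/7z² - 18/7.

Reduce p = 3yz + 33/7z³ - 54/7z modulo G:
  leading term yz: subtract (3z)·g_2 from 3yz + 33/7z³ - 54/7z → 0
  normal form = 0.
Since the normal form is 0, p ∈ I.

3yz + 33/7z³ - 54/7z lies in I (it reduces to 0).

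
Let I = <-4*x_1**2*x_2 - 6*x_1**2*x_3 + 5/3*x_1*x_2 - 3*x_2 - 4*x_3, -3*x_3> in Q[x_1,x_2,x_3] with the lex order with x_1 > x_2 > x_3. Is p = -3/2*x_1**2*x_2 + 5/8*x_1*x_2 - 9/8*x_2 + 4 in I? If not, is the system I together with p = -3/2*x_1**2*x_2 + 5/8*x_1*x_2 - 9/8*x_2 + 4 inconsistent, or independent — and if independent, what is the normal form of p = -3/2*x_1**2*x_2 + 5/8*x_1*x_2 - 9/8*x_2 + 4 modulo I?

Adjoining -3/2*x_1**2*x_2 + 5/8*x_1*x_2 - 9/8*x_2 + 4 makes the ideal the whole ring: the system is inconsistent.

First compute the reduced Gröbner basis of I by Buchberger's algorithm.
f_1 = -4*x_1**2*x_2 - 6*x_1**2*x_3 + 5/3*x_1*x_2 - 3*x_2 - 4*x_3, LT = x_1**2*x_2.
f_2 = -3*x_3, LT = x_3.

The S-polynomials (S(f_1,f_2)) all reduce to 0 modulo the current basis, so we have a Gröbner basis.
Inter-reduce: drop elements whose leading term is divisible by another's, tail-reduce, and make monic.
Reduced Gröbner basis: {x_1**2*x_2 - 5/12*x_1*x_2 + 3/4*x_2, x_3}.
Label its elements g_1 = x_1**2*x_2 - 5/12*x_1*x_2 + 3/4*x_2, g_2 = x_3.

Reduce p = -3/2*x_1**2*x_2 + 5/8*x_1*x_2 - 9/8*x_2 + 4 modulo G:
  leading term x_1**2*x_2: subtract (-3/2)·g_1 from -3/2*x_1**2*x_2 + 5/8*x_1*x_2 - 9/8*x_2 + 4 → 4
  leading term 1: no divisor's leading term divides it; move 4 to the remainder.
  normal form = 4.
The normal form is nonzero, so p ∉ I. Since p minus its normal form lies in I, I + (p) = I + (r) where r = 4; decide whether this ideal is the whole ring.
Here r = 4 is a nonzero constant, hence a unit: 1 ∈ I + (p), the Gröbner basis of I + (p) is {1}, and the enlarged system has no common solution — adjoining p is inconsistent.

Ideal membership is decidable via reduction modulo a Gröbner basis.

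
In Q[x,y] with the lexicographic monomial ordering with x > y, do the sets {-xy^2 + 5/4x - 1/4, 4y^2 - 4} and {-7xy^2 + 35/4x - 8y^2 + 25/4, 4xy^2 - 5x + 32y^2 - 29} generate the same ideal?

Two ideals are equal iff their reduced Gröbner bases coincide (the reduced basis is unique for a fixed ordering).
Buchberger on the first generating set:
f_1 = -xy^2 + 5/4x - 1/4, LT = xy^2.
f_2 = 4y^2 - 4, LT = y^2.

S(f_1,f_2): lcm = xy^2. S = -1/4x + 1/4.
  reduce S modulo (f_1, f_2):
  remainder -1/4x + 1/4 ≠ 0; add g_3 = -1/4x + 1/4 to the basis.

The other S-polynomials (S(f_1,g_3), S(f_2,g_3)) all reduce to 0 modulo the current basis, so we have a Gröbner basis.
Inter-reduce: drop elements whose leading term is divisible by another's, tail-reduce, and make monic.
Reduced Gröbner basis: {x - 1, y^2 - 1}.

Buchberger on the second generating set:
h_1 = -7xy^2 + 35/4x - 8y^2 + 25/4, LT = xy^2.
h_2 = 4xy^2 - 5x + 32y^2 - 29, LT = xy^2.

S(h_1,h_2): lcm = xy^2. S = -48/7y^2 + 89/14.
  reduce S modulo (h_1, h_2):
  remainder -48/7y^2 + 89/14 ≠ 0; add k_3 = -48/7y^2 + 89/14 to the basis.

S(h_1,k_3): lcm = xy^2. S = -31/96x + 8/7y^2 - 25/28.
  reduce S modulo (h_1, h_2, k_3):
  remainder -31/96x + 1/6 ≠ 0; add k_4 = -31/96x + 1/6 to the basis.

The other S-polynomials (S(h_2,k_3), S(h_1,k_4), S(h_2,k_4), S(k_3,k_4)) all reduce to 0 modulo the current basis, so we have a Gröbner basis.
Inter-reduce: drop elements whose leading term is divisible by another's, tail-reduce, and make monic.
Reduced Gröbner basis: {x - 16/31, y^2 - 89/96}.

The bases are distinct; the ideals are different.

No, the ideals differ.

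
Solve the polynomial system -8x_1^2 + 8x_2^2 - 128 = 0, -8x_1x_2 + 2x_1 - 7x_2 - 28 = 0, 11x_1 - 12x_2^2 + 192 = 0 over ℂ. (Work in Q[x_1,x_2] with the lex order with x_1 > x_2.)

{(0, -4)}

Compute a lex Gröbner basis by Buchberger's algorithm.
f_1 = -8x_1^2 + 8x_2^2 - 128, LT = x_1^2.
f_2 = -8x_1x_2 + 2x_1 - 7x_2 - 28, LT = x_1x_2.
f_3 = 11x_1 - 12x_2^2 + 192, LT = x_1.

S(f_1,f_2): lcm = x_1^2x_2. S = 1/4x_1^2 - 7/8x_1x_2 - 7/2x_1 - x_2^3 + 16x_2.
  leading term x_1^2: subtract (-1/32)·f_1 from 1/4x_1^2 - 7/8x_1x_2 - 7/2x_1 - x_2^3 + 16x_2 → -7/8x_1x_2 - 7/2x_1 - x_2^3 + 1/4x_2^2 + 16x_2 - 4
  leading term x_1x_2: subtract (7/64)·f_2 from -7/8x_1x_2 - 7/2x_1 - x_2^3 + 1/4x_2^2 + 16x_2 - 4 → -119/32x_1 - x_2^3 + 1/4x_2^2 + 1073/64x_2 - 15/16
  leading term x_1: subtract (-119/352)·f_3 from -119/32x_1 - x_2^3 + 1/4x_2^2 + 1073/64x_2 - 15/16 → -x_2^3 - 335/88x_2^2 + 1073/64x_2 + 11259/176
  leading term x_2^3: no divisor's leading term divides it; move -x_2^3 to the remainder.
  leading term x_2^2: no divisor's leading term divides it; move -335/88x_2^2 to the remainder.
  leading term x_2: no divisor's leading term divides it; move 1073/64x_2 to the remainder.
  leading term 1: no divisor's leading term divides it; move 11259/176 to the remainder.
  remainder -x_2^3 - 335/88x_2^2 + 1073/64x_2 + 11259/176 ≠ 0; add h_4 = -x_2^3 - 335/88x_2^2 + 1073/64x_2 + 11259/176 to the basis.

S(f_1,f_3): lcm = x_1^2. S = 12/11x_1x_2^2 - 192/11x_1 - x_2^2 + 16.
  leading term x_1x_2^2: subtract (-3/22x_2)·f_2 from 12/11x_1x_2^2 - 192/11x_1 - x_2^2 + 16 → 3/11x_1x_2 - 192/11x_1 - 43/22x_2^2 - 42/11x_2 + 16
  leading term x_1x_2: subtract (-3/88)·f_2 from 3/11x_1x_2 - 192/11x_1 - 43/22x_2^2 - 42/11x_2 + 16 → -765/44x_1 - 43/22x_2^2 - 357/88x_2 + 331/22
  leading term x_1: subtract (-765/484)·f_3 from -765/44x_1 - 43/22x_2^2 - 357/88x_2 + 331/22 → -5063/242x_2^2 - 357/88x_2 + 77081/242
  leading term x_2^2: no divisor's leading term divides it; move -5063/242x_2^2 to the remainder.
  leading term x_2: no divisor's leading term divides it; move -357/88x_2 to the remainder.
  leading term 1: no divisor's leading term divides it; move 77081/242 to the remainder.
  remainder -5063/242x_2^2 - 357/88x_2 + 77081/242 ≠ 0; add h_5 = -5063/242x_2^2 - 357/88x_2 + 77081/242 to the basis.

S(f_2,f_3): lcm = x_1x_2. S = -1/4x_1 + 12/11x_2^3 - 1459/88x_2 + 7/2.
  leading term x_1: subtract (-1/44)·f_3 from -1/4x_1 + 12/11x_2^3 - 1459/88x_2 + 7/2 → 12/11x_2^3 - 3/11x_2^2 - 1459/88x_2 + 173/22
  leading term x_2^3: subtract (-12/11)·h_4 from 12/11x_2^3 - 3/11x_2^2 - 1459/88x_2 + 173/22 → -1071/242x_2^2 + 301/176x_2 + 37583/484
  leading term x_2^2: subtract (1071/5063)·h_5 from -1071/242x_2^2 + 301/176x_2 + 37583/484 → 2288657/891088x_2 + 2288657/222772
  leading term x_2: no divisor's leading term divides it; move 2288657/891088x_2 to the remainder.
  leading term 1: no divisor's leading term divides it; move 2288657/222772 to the remainder.
  remainder 2288657/891088x_2 + 2288657/222772 ≠ 0; add h_6 = 2288657/891088x_2 + 2288657/222772 to the basis.

S(f_1,h_4): leading monomials are coprime, so the S-polynomial reduces to 0 (Buchberger's first criterion).
S(f_2,h_4): lcm = x_1x_2^3. S = -357/88x_1x_2^2 + 1073/64x_1x_2 + 11259/176x_1 + 7/8x_2^3 + 7/2x_2^2.
  leading term x_1x_2^2: subtract (357/704x_2)·f_2 from -357/88x_1x_2^2 + 1073/64x_1x_2 + 11259/176x_1 + 7/8x_2^3 + 7/2x_2^2 → 11089/704x_1x_2 + 11259/176x_1 + 7/8x_2^3 + 4963/704x_2^2 + 2499/176x_2
  leading term x_1x_2: subtract (-11089/5632)·f_2 from 11089/704x_1x_2 + 11259/176x_1 + 7/8x_2^3 + 4963/704x_2^2 + 2499/176x_2 → 191233/2816x_1 + 7/8x_2^3 + 4963/704x_2^2 + 2345/5632x_2 - 77623/1408
  leading term x_1: subtract (191233/30976)·f_3 from 191233/2816x_1 + 7/8x_2^3 + 4963/704x_2^2 + 2345/5632x_2 - 77623/1408 → 7/8x_2^3 + 157073/1936x_2^2 + 2345/5632x_2 - 19212221/15488
  leading term x_2^3: subtract (-7/8)·h_4 from 7/8x_2^3 + 157073/1936x_2^2 + 2345/5632x_2 - 19212221/15488 → 602497/7744x_2^2 + 42483/2816x_2 - 9172639/7744
  leading term x_2^2: subtract (-119/32)·h_5 from 602497/7744x_2^2 + 42483/2816x_2 - 9172639/7744 → 0
  remainder 0.

S(f_3,h_4): leading monomials are coprime, so the S-polynomial reduces to 0 (Buchberger's first criterion).
S(f_1,h_5): leading monomials are coprime, so the S-polynomial reduces to 0 (Buchberger's first criterion).
S(f_2,h_5): lcm = x_1x_2^2. S = -4495/10126x_1x_2 + 77081/5063x_1 + 7/8x_2^2 + 7/2x_2.
  leading term x_1x_2: subtract (4495/81008)·f_2 from -4495/10126x_1x_2 + 77081/5063x_1 + 7/8x_2^2 + 7/2x_2 → 612153/40504x_1 + 7/8x_2^2 + 314993/81008x_2 + 31465/20252
  leading term x_1: subtract (612153/445544)·f_3 from 612153/40504x_1 + 7/8x_2^2 + 314993/81008x_2 + 31465/20252 → 7735687/445544x_2^2 + 314993/81008x_2 - 58420573/222772
  leading term x_2^2: subtract (-85092557/102535876)·h_5 from 7735687/445544x_2^2 + 314993/81008x_2 - 58420573/222772 → 427978859/820287008x_2 + 427978859/205071752
  leading term x_2: subtract (2057/10126)·h_6 from 427978859/820287008x_2 + 427978859/205071752 → 0
  remainder 0.

S(f_3,h_5): leading monomials are coprime, so the S-polynomial reduces to 0 (Buchberger's first criterion).
S(h_4,h_5): lcm = x_2^3. S = 1609711/445544x_2^2 - 499415/324032x_2 - 11259/176.
  leading term x_2^2: subtract (-17706821/102535876)·h_5 from 1609711/445544x_2^2 - 499415/324032x_2 - 11259/176 → -3677871799/1640574016x_2 - 3677871799/410143504
  leading term x_2: subtract (-17677/20252)·h_6 from -3677871799/1640574016x_2 - 3677871799/410143504 → 0
  remainder 0.

S(f_1,h_6): leading monomials are coprime, so the S-polynomial reduces to 0 (Buchberger's first criterion).
S(f_2,h_6): lcm = x_1x_2. S = -17/4x_1 + 7/8x_2 + 7/2.
  leading term x_1: subtract (-17/44)·f_3 from -17/4x_1 + 7/8x_2 + 7/2 → -51/11x_2^2 + 7/8x_2 + 1709/22
  leading term x_2^2: subtract (1122/5063)·h_5 from -51/11x_2^2 + 7/8x_2 + 1709/22 → 71855/40504x_2 + 71855/10126
  leading term x_2: subtract (225830/326951)·h_6 from 71855/40504x_2 + 71855/10126 → 0
  remainder 0.

S(f_3,h_6): leading monomials are coprime, so the S-polynomial reduces to 0 (Buchberger's first criterion).
S(h_4,h_6): lcm = x_2^3. S = -17/88x_2^2 - 1073/64x_2 - 11259/176.
  leading term x_2^2: subtract (187/20252)·h_5 from -17/88x_2^2 - 1073/64x_2 - 11259/176 → -5420461/324032x_2 - 5420461/81008
  leading term x_2: subtract (-59625071/9154628)·h_6 from -5420461/324032x_2 - 5420461/81008 → 0
  remainder 0.

S(h_5,h_6): lcm = x_2^2. S = -77081/20252x_2 - 77081/5063.
  leading term x_2: subtract (-3391564/2288657)·h_6 from -77081/20252x_2 - 77081/5063 → 0
  remainder 0.

Every S-polynomial of the final basis reduces to 0, so we have a Gröbner basis.
Inter-reduce: drop elements whose leading term is divisible by another's, tail-reduce, and make monic.
Reduced Gröbner basis: {x_1, x_2 + 4}.

Elimination: the polynomial x_2 + 4 lies in the elimination ideal for x_2, so x_2 ∈ {-4}. For each such x_2, the remaining basis elements (now univariate) give the rest of the solution.
  x_2 = -4: the earlier basis element becomes x_1 = 0, giving x_1 = 0 — point (0, -4).
Check: every point annihilates each of the original generators.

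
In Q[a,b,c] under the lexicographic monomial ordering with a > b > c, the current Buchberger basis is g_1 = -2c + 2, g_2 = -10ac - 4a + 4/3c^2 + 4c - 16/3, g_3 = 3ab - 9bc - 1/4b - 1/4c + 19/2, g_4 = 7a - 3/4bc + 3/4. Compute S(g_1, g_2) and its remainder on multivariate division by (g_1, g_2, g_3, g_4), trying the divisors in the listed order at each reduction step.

S(g_1, g_2) = -7/5a + 2/15c^2 + 2/5c - 8/15; remainder on division = -3/20b + 3/20.

lcm(LM(g_1), LM(g_2)) = ac.
S = (lcm/LT(g_1))·g_1 − (lcm/LT(g_2))·g_2 = -7/5a + 2/15c^2 + 2/5c - 8/15.
Reduce S modulo (g_1, g_2, g_3, g_4) in that order:
  leading term a: subtract (-1/5)·g_4 from -7/5a + 2/15c^2 + 2/5c - 8/15 → -3/20bc + 2/15c^2 + 2/5c - 23/60
  leading term bc: subtract (3/40b)·g_1 from -3/20bc + 2/15c^2 + 2/5c - 23/60 → -3/20b + 2/15c^2 + 2/5c - 23/60
  leading term b: no divisor's leading term divides it; move -3/20b to the remainder.
  leading term c^2: subtract (-1/15c)·g_1 from 2/15c^2 + 2/5c - 23/60 → 8/15c - 23/60
  leading term c: subtract (-4/15)·g_1 from 8/15c - 23/60 → 3/20
  leading term 1: no divisor's leading term divides it; move 3/20 to the remainder.
The remainder -3/20b + 3/20 is nonzero, so it would be added as the next basis element.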